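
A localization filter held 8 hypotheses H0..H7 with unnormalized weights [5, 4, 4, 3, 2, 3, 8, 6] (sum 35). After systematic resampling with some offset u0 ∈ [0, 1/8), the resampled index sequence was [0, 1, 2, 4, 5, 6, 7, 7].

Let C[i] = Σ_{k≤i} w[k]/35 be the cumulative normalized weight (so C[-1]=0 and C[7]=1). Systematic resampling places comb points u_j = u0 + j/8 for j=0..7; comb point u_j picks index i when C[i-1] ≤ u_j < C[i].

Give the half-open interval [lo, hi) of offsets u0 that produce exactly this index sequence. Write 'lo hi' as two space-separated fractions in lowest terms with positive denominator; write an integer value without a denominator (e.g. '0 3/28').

C = [1/7, 9/35, 13/35, 16/35, 18/35, 3/5, 29/35, 1]
j=0 picked index 0: u0 ∈ [0, 1/7)
j=1 picked index 1: u0 ∈ [1/56, 37/280)
j=2 picked index 2: u0 ∈ [1/140, 17/140)
j=3 picked index 4: u0 ∈ [23/280, 39/280)
j=4 picked index 5: u0 ∈ [1/70, 1/10)
j=5 picked index 6: u0 ∈ [-1/40, 57/280)
j=6 picked index 7: u0 ∈ [11/140, 1/4)
j=7 picked index 7: u0 ∈ [-13/280, 1/8)
intersection: [23/280, 1/10)

23/280 1/10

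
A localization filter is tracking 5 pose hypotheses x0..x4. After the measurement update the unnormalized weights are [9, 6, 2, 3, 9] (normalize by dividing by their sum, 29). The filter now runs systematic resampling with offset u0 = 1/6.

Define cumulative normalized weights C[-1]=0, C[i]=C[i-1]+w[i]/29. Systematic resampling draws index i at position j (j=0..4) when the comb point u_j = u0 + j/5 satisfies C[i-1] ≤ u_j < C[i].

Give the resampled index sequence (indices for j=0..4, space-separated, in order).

C = [9/29, 15/29, 17/29, 20/29, 1]
j=0: u_0=1/6 ∈ [0, 9/29) → index 0
j=1: u_1=11/30 ∈ [9/29, 15/29) → index 1
j=2: u_2=17/30 ∈ [15/29, 17/29) → index 2
j=3: u_3=23/30 ∈ [20/29, 1) → index 4
j=4: u_4=29/30 ∈ [20/29, 1) → index 4

0 1 2 4 4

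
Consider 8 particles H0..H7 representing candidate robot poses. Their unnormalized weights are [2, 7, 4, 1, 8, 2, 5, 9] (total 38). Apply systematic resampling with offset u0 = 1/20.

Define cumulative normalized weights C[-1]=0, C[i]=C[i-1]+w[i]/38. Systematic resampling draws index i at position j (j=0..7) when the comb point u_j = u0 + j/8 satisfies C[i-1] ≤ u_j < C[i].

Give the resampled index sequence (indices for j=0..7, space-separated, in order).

C = [1/19, 9/38, 13/38, 7/19, 11/19, 12/19, 29/38, 1]
j=0: u_0=1/20 ∈ [0, 1/19) → index 0
j=1: u_1=7/40 ∈ [1/19, 9/38) → index 1
j=2: u_2=3/10 ∈ [9/38, 13/38) → index 2
j=3: u_3=17/40 ∈ [7/19, 11/19) → index 4
j=4: u_4=11/20 ∈ [7/19, 11/19) → index 4
j=5: u_5=27/40 ∈ [12/19, 29/38) → index 6
j=6: u_6=4/5 ∈ [29/38, 1) → index 7
j=7: u_7=37/40 ∈ [29/38, 1) → index 7

0 1 2 4 4 6 7 7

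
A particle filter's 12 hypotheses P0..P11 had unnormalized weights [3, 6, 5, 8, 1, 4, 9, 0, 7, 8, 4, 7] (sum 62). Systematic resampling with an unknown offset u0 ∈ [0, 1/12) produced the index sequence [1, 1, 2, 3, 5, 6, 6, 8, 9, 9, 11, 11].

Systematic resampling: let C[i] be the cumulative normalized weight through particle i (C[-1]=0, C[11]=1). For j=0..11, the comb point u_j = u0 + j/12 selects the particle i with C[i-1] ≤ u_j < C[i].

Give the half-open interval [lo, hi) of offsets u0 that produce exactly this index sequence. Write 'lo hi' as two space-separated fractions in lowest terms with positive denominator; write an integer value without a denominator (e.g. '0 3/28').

5/93 11/186

C = [3/62, 9/62, 7/31, 11/31, 23/62, 27/62, 18/31, 18/31, 43/62, 51/62, 55/62, 1]
j=0 picked index 1: u0 ∈ [3/62, 9/62)
j=1 picked index 1: u0 ∈ [-13/372, 23/372)
j=2 picked index 2: u0 ∈ [-2/93, 11/186)
j=3 picked index 3: u0 ∈ [-3/124, 13/124)
j=4 picked index 5: u0 ∈ [7/186, 19/186)
j=5 picked index 6: u0 ∈ [7/372, 61/372)
j=6 picked index 6: u0 ∈ [-2/31, 5/62)
j=7 picked index 8: u0 ∈ [-1/372, 41/372)
j=8 picked index 9: u0 ∈ [5/186, 29/186)
j=9 picked index 9: u0 ∈ [-7/124, 9/124)
j=10 picked index 11: u0 ∈ [5/93, 1/6)
j=11 picked index 11: u0 ∈ [-11/372, 1/12)
intersection: [5/93, 11/186)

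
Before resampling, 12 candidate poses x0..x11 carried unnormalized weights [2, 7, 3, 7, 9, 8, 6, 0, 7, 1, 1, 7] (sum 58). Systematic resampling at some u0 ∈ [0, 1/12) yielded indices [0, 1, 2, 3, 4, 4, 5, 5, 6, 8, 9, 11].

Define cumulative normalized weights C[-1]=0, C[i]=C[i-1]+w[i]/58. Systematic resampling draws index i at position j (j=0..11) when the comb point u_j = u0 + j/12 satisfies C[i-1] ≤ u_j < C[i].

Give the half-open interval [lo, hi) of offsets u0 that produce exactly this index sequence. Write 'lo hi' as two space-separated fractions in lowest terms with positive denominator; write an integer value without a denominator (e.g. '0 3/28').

C = [1/29, 9/58, 6/29, 19/58, 14/29, 18/29, 21/29, 21/29, 49/58, 25/29, 51/58, 1]
j=0 picked index 0: u0 ∈ [0, 1/29)
j=1 picked index 1: u0 ∈ [-17/348, 25/348)
j=2 picked index 2: u0 ∈ [-1/87, 7/174)
j=3 picked index 3: u0 ∈ [-5/116, 9/116)
j=4 picked index 4: u0 ∈ [-1/174, 13/87)
j=5 picked index 4: u0 ∈ [-31/348, 23/348)
j=6 picked index 5: u0 ∈ [-1/58, 7/58)
j=7 picked index 5: u0 ∈ [-35/348, 13/348)
j=8 picked index 6: u0 ∈ [-4/87, 5/87)
j=9 picked index 8: u0 ∈ [-3/116, 11/116)
j=10 picked index 9: u0 ∈ [1/87, 5/174)
j=11 picked index 11: u0 ∈ [-13/348, 1/12)
intersection: [1/87, 5/174)

1/87 5/174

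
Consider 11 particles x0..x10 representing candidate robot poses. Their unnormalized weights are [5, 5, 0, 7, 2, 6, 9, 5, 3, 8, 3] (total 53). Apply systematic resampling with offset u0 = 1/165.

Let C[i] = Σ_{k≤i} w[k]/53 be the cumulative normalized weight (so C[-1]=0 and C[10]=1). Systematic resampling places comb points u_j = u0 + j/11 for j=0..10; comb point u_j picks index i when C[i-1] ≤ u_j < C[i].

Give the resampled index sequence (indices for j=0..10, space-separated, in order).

C = [5/53, 10/53, 10/53, 17/53, 19/53, 25/53, 34/53, 39/53, 42/53, 50/53, 1]
j=0: u_0=1/165 ∈ [0, 5/53) → index 0
j=1: u_1=16/165 ∈ [5/53, 10/53) → index 1
j=2: u_2=31/165 ∈ [5/53, 10/53) → index 1
j=3: u_3=46/165 ∈ [10/53, 17/53) → index 3
j=4: u_4=61/165 ∈ [19/53, 25/53) → index 5
j=5: u_5=76/165 ∈ [19/53, 25/53) → index 5
j=6: u_6=91/165 ∈ [25/53, 34/53) → index 6
j=7: u_7=106/165 ∈ [34/53, 39/53) → index 7
j=8: u_8=11/15 ∈ [34/53, 39/53) → index 7
j=9: u_9=136/165 ∈ [42/53, 50/53) → index 9
j=10: u_10=151/165 ∈ [42/53, 50/53) → index 9

0 1 1 3 5 5 6 7 7 9 9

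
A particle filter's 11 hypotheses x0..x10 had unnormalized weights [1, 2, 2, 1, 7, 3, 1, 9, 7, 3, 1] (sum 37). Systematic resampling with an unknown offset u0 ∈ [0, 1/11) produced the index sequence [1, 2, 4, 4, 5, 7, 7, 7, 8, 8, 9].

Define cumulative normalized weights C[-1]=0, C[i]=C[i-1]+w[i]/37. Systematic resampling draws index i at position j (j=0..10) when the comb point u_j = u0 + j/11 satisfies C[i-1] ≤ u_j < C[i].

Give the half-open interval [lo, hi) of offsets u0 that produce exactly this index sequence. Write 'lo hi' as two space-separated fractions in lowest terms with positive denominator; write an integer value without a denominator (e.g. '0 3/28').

C = [1/37, 3/37, 5/37, 6/37, 13/37, 16/37, 17/37, 26/37, 33/37, 36/37, 1]
j=0 picked index 1: u0 ∈ [1/37, 3/37)
j=1 picked index 2: u0 ∈ [-4/407, 18/407)
j=2 picked index 4: u0 ∈ [-8/407, 69/407)
j=3 picked index 4: u0 ∈ [-45/407, 32/407)
j=4 picked index 5: u0 ∈ [-5/407, 28/407)
j=5 picked index 7: u0 ∈ [2/407, 101/407)
j=6 picked index 7: u0 ∈ [-35/407, 64/407)
j=7 picked index 7: u0 ∈ [-72/407, 27/407)
j=8 picked index 8: u0 ∈ [-10/407, 67/407)
j=9 picked index 8: u0 ∈ [-47/407, 30/407)
j=10 picked index 9: u0 ∈ [-7/407, 26/407)
intersection: [1/37, 18/407)

1/37 18/407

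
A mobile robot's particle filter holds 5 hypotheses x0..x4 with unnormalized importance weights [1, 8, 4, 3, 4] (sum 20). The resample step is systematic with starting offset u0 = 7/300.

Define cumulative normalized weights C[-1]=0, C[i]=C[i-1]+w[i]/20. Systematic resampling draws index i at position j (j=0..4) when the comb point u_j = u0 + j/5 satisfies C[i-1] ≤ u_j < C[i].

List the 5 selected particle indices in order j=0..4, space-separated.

0 1 1 2 4

C = [1/20, 9/20, 13/20, 4/5, 1]
j=0: u_0=7/300 ∈ [0, 1/20) → index 0
j=1: u_1=67/300 ∈ [1/20, 9/20) → index 1
j=2: u_2=127/300 ∈ [1/20, 9/20) → index 1
j=3: u_3=187/300 ∈ [9/20, 13/20) → index 2
j=4: u_4=247/300 ∈ [4/5, 1) → index 4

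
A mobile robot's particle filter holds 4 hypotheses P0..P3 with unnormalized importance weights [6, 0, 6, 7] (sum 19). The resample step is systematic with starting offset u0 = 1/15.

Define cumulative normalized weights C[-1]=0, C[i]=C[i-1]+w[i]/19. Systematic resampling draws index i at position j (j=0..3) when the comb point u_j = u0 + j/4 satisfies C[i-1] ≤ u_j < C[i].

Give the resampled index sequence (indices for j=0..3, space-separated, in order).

0 2 2 3

C = [6/19, 6/19, 12/19, 1]
j=0: u_0=1/15 ∈ [0, 6/19) → index 0
j=1: u_1=19/60 ∈ [6/19, 12/19) → index 2
j=2: u_2=17/30 ∈ [6/19, 12/19) → index 2
j=3: u_3=49/60 ∈ [12/19, 1) → index 3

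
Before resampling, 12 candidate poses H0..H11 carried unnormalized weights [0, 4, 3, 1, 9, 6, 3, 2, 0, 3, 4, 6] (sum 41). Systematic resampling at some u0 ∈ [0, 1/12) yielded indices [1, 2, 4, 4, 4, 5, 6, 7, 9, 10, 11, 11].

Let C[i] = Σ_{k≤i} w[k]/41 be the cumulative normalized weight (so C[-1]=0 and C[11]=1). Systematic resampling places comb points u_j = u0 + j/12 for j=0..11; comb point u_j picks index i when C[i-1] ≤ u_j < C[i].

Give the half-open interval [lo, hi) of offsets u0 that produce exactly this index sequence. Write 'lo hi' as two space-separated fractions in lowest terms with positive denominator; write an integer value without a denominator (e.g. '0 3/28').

C = [0, 4/41, 7/41, 8/41, 17/41, 23/41, 26/41, 28/41, 28/41, 31/41, 35/41, 1]
j=0 picked index 1: u0 ∈ [0, 4/41)
j=1 picked index 2: u0 ∈ [7/492, 43/492)
j=2 picked index 4: u0 ∈ [7/246, 61/246)
j=3 picked index 4: u0 ∈ [-9/164, 27/164)
j=4 picked index 4: u0 ∈ [-17/123, 10/123)
j=5 picked index 5: u0 ∈ [-1/492, 71/492)
j=6 picked index 6: u0 ∈ [5/82, 11/82)
j=7 picked index 7: u0 ∈ [25/492, 49/492)
j=8 picked index 9: u0 ∈ [2/123, 11/123)
j=9 picked index 10: u0 ∈ [1/164, 17/164)
j=10 picked index 11: u0 ∈ [5/246, 1/6)
j=11 picked index 11: u0 ∈ [-31/492, 1/12)
intersection: [5/82, 10/123)

5/82 10/123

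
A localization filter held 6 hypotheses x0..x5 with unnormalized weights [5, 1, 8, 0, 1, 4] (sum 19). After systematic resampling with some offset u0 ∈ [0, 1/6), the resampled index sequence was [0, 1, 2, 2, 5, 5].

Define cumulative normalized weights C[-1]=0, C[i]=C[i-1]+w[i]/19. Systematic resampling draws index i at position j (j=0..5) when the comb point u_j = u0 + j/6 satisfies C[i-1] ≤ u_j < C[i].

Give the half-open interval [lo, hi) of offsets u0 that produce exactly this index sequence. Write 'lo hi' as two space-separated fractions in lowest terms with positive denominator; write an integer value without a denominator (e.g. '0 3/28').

7/57 17/114

C = [5/19, 6/19, 14/19, 14/19, 15/19, 1]
j=0 picked index 0: u0 ∈ [0, 5/19)
j=1 picked index 1: u0 ∈ [11/114, 17/114)
j=2 picked index 2: u0 ∈ [-1/57, 23/57)
j=3 picked index 2: u0 ∈ [-7/38, 9/38)
j=4 picked index 5: u0 ∈ [7/57, 1/3)
j=5 picked index 5: u0 ∈ [-5/114, 1/6)
intersection: [7/57, 17/114)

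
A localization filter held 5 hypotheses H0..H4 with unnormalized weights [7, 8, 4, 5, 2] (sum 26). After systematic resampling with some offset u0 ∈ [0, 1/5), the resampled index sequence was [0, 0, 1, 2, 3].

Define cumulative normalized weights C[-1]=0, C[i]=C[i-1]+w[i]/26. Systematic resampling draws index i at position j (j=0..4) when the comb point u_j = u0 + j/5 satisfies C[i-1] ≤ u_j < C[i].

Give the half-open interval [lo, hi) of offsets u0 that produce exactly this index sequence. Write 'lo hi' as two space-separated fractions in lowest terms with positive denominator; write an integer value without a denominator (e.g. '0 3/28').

0 9/130

C = [7/26, 15/26, 19/26, 12/13, 1]
j=0 picked index 0: u0 ∈ [0, 7/26)
j=1 picked index 0: u0 ∈ [-1/5, 9/130)
j=2 picked index 1: u0 ∈ [-17/130, 23/130)
j=3 picked index 2: u0 ∈ [-3/130, 17/130)
j=4 picked index 3: u0 ∈ [-9/130, 8/65)
intersection: [0, 9/130)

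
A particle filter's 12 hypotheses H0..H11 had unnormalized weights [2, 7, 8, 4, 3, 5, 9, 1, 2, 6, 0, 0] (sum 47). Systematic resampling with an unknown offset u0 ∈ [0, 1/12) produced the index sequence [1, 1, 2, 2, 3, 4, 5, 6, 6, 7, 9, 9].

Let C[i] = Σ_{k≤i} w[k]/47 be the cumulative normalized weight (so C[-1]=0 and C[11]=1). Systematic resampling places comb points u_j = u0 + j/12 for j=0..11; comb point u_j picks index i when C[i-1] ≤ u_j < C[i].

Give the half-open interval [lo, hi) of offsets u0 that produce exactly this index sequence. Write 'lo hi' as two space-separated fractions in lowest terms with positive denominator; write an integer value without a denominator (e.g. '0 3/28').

C = [2/47, 9/47, 17/47, 21/47, 24/47, 29/47, 38/47, 39/47, 41/47, 1, 1, 1]
j=0 picked index 1: u0 ∈ [2/47, 9/47)
j=1 picked index 1: u0 ∈ [-23/564, 61/564)
j=2 picked index 2: u0 ∈ [7/282, 55/282)
j=3 picked index 2: u0 ∈ [-11/188, 21/188)
j=4 picked index 3: u0 ∈ [4/141, 16/141)
j=5 picked index 4: u0 ∈ [17/564, 53/564)
j=6 picked index 5: u0 ∈ [1/94, 11/94)
j=7 picked index 6: u0 ∈ [19/564, 127/564)
j=8 picked index 6: u0 ∈ [-7/141, 20/141)
j=9 picked index 7: u0 ∈ [11/188, 15/188)
j=10 picked index 9: u0 ∈ [11/282, 1/6)
j=11 picked index 9: u0 ∈ [-25/564, 1/12)
intersection: [11/188, 15/188)

11/188 15/188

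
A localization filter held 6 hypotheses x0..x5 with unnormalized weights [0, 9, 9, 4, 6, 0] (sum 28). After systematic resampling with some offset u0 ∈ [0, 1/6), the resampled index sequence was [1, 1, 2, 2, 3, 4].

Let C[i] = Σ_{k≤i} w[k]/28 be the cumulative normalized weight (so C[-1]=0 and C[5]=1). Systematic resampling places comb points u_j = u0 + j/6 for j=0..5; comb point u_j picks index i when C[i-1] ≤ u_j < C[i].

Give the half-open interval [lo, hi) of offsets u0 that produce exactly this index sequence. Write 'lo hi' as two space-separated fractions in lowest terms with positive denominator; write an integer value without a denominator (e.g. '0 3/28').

C = [0, 9/28, 9/14, 11/14, 1, 1]
j=0 picked index 1: u0 ∈ [0, 9/28)
j=1 picked index 1: u0 ∈ [-1/6, 13/84)
j=2 picked index 2: u0 ∈ [-1/84, 13/42)
j=3 picked index 2: u0 ∈ [-5/28, 1/7)
j=4 picked index 3: u0 ∈ [-1/42, 5/42)
j=5 picked index 4: u0 ∈ [-1/21, 1/6)
intersection: [0, 5/42)

0 5/42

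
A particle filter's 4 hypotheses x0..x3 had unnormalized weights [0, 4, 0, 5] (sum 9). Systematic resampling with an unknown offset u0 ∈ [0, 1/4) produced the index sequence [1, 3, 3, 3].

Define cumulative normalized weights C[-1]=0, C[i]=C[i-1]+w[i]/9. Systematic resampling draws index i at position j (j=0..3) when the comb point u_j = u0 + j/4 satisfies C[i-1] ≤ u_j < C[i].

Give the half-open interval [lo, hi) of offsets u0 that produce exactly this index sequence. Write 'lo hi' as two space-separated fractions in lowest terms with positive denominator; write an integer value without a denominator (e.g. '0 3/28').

7/36 1/4

C = [0, 4/9, 4/9, 1]
j=0 picked index 1: u0 ∈ [0, 4/9)
j=1 picked index 3: u0 ∈ [7/36, 3/4)
j=2 picked index 3: u0 ∈ [-1/18, 1/2)
j=3 picked index 3: u0 ∈ [-11/36, 1/4)
intersection: [7/36, 1/4)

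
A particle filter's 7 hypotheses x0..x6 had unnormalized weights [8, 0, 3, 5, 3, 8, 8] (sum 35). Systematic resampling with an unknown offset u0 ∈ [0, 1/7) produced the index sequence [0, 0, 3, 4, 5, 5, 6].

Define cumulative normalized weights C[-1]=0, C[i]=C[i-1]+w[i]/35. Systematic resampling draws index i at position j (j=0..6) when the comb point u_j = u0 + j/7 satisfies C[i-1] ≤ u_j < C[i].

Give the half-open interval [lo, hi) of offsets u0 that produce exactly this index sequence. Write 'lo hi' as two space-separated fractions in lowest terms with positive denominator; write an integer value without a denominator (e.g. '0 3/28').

C = [8/35, 8/35, 11/35, 16/35, 19/35, 27/35, 1]
j=0 picked index 0: u0 ∈ [0, 8/35)
j=1 picked index 0: u0 ∈ [-1/7, 3/35)
j=2 picked index 3: u0 ∈ [1/35, 6/35)
j=3 picked index 4: u0 ∈ [1/35, 4/35)
j=4 picked index 5: u0 ∈ [-1/35, 1/5)
j=5 picked index 5: u0 ∈ [-6/35, 2/35)
j=6 picked index 6: u0 ∈ [-3/35, 1/7)
intersection: [1/35, 2/35)

1/35 2/35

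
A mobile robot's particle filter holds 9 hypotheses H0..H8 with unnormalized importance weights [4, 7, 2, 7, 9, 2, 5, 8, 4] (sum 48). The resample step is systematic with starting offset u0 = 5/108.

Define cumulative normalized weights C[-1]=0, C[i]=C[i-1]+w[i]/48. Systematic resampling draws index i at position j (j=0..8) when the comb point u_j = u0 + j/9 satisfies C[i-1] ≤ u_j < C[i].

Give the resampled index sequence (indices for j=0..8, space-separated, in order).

0 1 2 3 4 4 6 7 8

C = [1/12, 11/48, 13/48, 5/12, 29/48, 31/48, 3/4, 11/12, 1]
j=0: u_0=5/108 ∈ [0, 1/12) → index 0
j=1: u_1=17/108 ∈ [1/12, 11/48) → index 1
j=2: u_2=29/108 ∈ [11/48, 13/48) → index 2
j=3: u_3=41/108 ∈ [13/48, 5/12) → index 3
j=4: u_4=53/108 ∈ [5/12, 29/48) → index 4
j=5: u_5=65/108 ∈ [5/12, 29/48) → index 4
j=6: u_6=77/108 ∈ [31/48, 3/4) → index 6
j=7: u_7=89/108 ∈ [3/4, 11/12) → index 7
j=8: u_8=101/108 ∈ [11/12, 1) → index 8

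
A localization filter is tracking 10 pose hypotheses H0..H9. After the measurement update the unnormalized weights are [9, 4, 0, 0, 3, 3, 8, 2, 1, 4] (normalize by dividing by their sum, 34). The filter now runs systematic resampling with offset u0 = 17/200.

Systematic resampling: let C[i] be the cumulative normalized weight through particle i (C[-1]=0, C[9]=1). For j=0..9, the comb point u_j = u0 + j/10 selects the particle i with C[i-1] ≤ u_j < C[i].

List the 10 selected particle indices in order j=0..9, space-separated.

C = [9/34, 13/34, 13/34, 13/34, 8/17, 19/34, 27/34, 29/34, 15/17, 1]
j=0: u_0=17/200 ∈ [0, 9/34) → index 0
j=1: u_1=37/200 ∈ [0, 9/34) → index 0
j=2: u_2=57/200 ∈ [9/34, 13/34) → index 1
j=3: u_3=77/200 ∈ [13/34, 8/17) → index 4
j=4: u_4=97/200 ∈ [8/17, 19/34) → index 5
j=5: u_5=117/200 ∈ [19/34, 27/34) → index 6
j=6: u_6=137/200 ∈ [19/34, 27/34) → index 6
j=7: u_7=157/200 ∈ [19/34, 27/34) → index 6
j=8: u_8=177/200 ∈ [15/17, 1) → index 9
j=9: u_9=197/200 ∈ [15/17, 1) → index 9

0 0 1 4 5 6 6 6 9 9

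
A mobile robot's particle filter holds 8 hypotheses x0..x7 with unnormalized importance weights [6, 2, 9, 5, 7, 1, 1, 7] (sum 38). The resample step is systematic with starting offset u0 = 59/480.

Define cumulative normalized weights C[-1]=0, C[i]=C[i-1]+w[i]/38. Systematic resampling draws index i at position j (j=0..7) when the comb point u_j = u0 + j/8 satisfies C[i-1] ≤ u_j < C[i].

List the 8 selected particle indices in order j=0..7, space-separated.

0 2 2 3 4 4 7 7

C = [3/19, 4/19, 17/38, 11/19, 29/38, 15/19, 31/38, 1]
j=0: u_0=59/480 ∈ [0, 3/19) → index 0
j=1: u_1=119/480 ∈ [4/19, 17/38) → index 2
j=2: u_2=179/480 ∈ [4/19, 17/38) → index 2
j=3: u_3=239/480 ∈ [17/38, 11/19) → index 3
j=4: u_4=299/480 ∈ [11/19, 29/38) → index 4
j=5: u_5=359/480 ∈ [11/19, 29/38) → index 4
j=6: u_6=419/480 ∈ [31/38, 1) → index 7
j=7: u_7=479/480 ∈ [31/38, 1) → index 7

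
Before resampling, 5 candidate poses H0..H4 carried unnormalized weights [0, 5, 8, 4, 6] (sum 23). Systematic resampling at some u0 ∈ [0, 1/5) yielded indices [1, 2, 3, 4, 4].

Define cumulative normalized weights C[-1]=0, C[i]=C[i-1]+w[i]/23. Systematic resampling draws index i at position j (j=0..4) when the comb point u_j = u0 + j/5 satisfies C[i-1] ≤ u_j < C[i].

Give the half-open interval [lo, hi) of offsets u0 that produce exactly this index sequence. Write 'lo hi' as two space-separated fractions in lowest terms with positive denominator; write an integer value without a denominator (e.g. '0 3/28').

19/115 1/5

C = [0, 5/23, 13/23, 17/23, 1]
j=0 picked index 1: u0 ∈ [0, 5/23)
j=1 picked index 2: u0 ∈ [2/115, 42/115)
j=2 picked index 3: u0 ∈ [19/115, 39/115)
j=3 picked index 4: u0 ∈ [16/115, 2/5)
j=4 picked index 4: u0 ∈ [-7/115, 1/5)
intersection: [19/115, 1/5)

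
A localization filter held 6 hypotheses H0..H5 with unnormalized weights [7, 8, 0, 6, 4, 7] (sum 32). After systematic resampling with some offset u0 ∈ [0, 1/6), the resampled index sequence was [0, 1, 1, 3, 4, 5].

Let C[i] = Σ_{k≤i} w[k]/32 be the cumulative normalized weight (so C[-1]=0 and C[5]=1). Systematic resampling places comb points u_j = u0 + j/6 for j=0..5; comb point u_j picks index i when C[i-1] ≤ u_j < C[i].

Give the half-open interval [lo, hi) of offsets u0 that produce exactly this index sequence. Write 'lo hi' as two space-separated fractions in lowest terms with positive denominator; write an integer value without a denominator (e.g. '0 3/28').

C = [7/32, 15/32, 15/32, 21/32, 25/32, 1]
j=0 picked index 0: u0 ∈ [0, 7/32)
j=1 picked index 1: u0 ∈ [5/96, 29/96)
j=2 picked index 1: u0 ∈ [-11/96, 13/96)
j=3 picked index 3: u0 ∈ [-1/32, 5/32)
j=4 picked index 4: u0 ∈ [-1/96, 11/96)
j=5 picked index 5: u0 ∈ [-5/96, 1/6)
intersection: [5/96, 11/96)

5/96 11/96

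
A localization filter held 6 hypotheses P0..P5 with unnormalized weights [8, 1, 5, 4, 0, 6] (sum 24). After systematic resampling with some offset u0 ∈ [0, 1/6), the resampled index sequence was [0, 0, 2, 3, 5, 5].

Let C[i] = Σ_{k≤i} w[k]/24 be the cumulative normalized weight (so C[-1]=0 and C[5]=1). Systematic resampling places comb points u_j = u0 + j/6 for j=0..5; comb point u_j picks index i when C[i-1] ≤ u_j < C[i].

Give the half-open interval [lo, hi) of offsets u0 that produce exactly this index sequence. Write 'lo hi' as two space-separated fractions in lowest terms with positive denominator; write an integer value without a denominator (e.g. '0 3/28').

1/12 1/6

C = [1/3, 3/8, 7/12, 3/4, 3/4, 1]
j=0 picked index 0: u0 ∈ [0, 1/3)
j=1 picked index 0: u0 ∈ [-1/6, 1/6)
j=2 picked index 2: u0 ∈ [1/24, 1/4)
j=3 picked index 3: u0 ∈ [1/12, 1/4)
j=4 picked index 5: u0 ∈ [1/12, 1/3)
j=5 picked index 5: u0 ∈ [-1/12, 1/6)
intersection: [1/12, 1/6)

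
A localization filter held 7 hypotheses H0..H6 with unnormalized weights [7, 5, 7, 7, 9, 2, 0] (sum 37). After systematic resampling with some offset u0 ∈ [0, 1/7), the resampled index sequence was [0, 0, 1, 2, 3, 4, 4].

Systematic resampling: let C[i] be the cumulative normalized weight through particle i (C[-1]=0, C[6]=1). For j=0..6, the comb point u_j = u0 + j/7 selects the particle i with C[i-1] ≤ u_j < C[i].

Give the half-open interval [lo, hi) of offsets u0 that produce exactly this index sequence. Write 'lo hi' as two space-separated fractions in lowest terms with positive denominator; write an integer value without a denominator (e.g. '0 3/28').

0 10/259

C = [7/37, 12/37, 19/37, 26/37, 35/37, 1, 1]
j=0 picked index 0: u0 ∈ [0, 7/37)
j=1 picked index 0: u0 ∈ [-1/7, 12/259)
j=2 picked index 1: u0 ∈ [-25/259, 10/259)
j=3 picked index 2: u0 ∈ [-27/259, 22/259)
j=4 picked index 3: u0 ∈ [-15/259, 34/259)
j=5 picked index 4: u0 ∈ [-3/259, 60/259)
j=6 picked index 4: u0 ∈ [-40/259, 23/259)
intersection: [0, 10/259)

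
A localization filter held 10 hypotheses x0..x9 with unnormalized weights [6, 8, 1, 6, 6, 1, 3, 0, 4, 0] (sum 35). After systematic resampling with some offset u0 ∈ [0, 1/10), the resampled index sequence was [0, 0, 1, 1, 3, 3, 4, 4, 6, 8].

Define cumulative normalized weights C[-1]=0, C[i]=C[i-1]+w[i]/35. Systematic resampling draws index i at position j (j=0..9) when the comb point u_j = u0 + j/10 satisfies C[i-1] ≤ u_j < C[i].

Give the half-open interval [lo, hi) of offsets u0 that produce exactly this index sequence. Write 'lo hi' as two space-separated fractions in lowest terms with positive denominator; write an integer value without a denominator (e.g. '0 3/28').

1/35 1/14

C = [6/35, 2/5, 3/7, 3/5, 27/35, 4/5, 31/35, 31/35, 1, 1]
j=0 picked index 0: u0 ∈ [0, 6/35)
j=1 picked index 0: u0 ∈ [-1/10, 1/14)
j=2 picked index 1: u0 ∈ [-1/35, 1/5)
j=3 picked index 1: u0 ∈ [-9/70, 1/10)
j=4 picked index 3: u0 ∈ [1/35, 1/5)
j=5 picked index 3: u0 ∈ [-1/14, 1/10)
j=6 picked index 4: u0 ∈ [0, 6/35)
j=7 picked index 4: u0 ∈ [-1/10, 1/14)
j=8 picked index 6: u0 ∈ [0, 3/35)
j=9 picked index 8: u0 ∈ [-1/70, 1/10)
intersection: [1/35, 1/14)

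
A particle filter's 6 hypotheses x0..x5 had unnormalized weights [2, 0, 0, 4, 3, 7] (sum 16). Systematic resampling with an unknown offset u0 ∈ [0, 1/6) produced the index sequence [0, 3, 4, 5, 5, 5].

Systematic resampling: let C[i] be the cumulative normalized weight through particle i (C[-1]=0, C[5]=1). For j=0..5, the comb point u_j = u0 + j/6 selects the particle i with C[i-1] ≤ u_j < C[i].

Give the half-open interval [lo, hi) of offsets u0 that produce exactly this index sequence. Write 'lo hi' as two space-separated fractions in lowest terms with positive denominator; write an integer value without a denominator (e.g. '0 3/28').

1/16 1/8

C = [1/8, 1/8, 1/8, 3/8, 9/16, 1]
j=0 picked index 0: u0 ∈ [0, 1/8)
j=1 picked index 3: u0 ∈ [-1/24, 5/24)
j=2 picked index 4: u0 ∈ [1/24, 11/48)
j=3 picked index 5: u0 ∈ [1/16, 1/2)
j=4 picked index 5: u0 ∈ [-5/48, 1/3)
j=5 picked index 5: u0 ∈ [-13/48, 1/6)
intersection: [1/16, 1/8)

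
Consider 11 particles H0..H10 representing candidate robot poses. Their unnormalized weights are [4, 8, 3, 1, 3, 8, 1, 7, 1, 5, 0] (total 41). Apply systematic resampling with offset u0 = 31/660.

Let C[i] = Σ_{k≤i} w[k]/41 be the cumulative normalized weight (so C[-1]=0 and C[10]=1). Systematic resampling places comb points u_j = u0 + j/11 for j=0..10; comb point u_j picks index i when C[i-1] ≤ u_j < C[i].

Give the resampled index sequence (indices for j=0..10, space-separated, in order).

C = [4/41, 12/41, 15/41, 16/41, 19/41, 27/41, 28/41, 35/41, 36/41, 1, 1]
j=0: u_0=31/660 ∈ [0, 4/41) → index 0
j=1: u_1=91/660 ∈ [4/41, 12/41) → index 1
j=2: u_2=151/660 ∈ [4/41, 12/41) → index 1
j=3: u_3=211/660 ∈ [12/41, 15/41) → index 2
j=4: u_4=271/660 ∈ [16/41, 19/41) → index 4
j=5: u_5=331/660 ∈ [19/41, 27/41) → index 5
j=6: u_6=391/660 ∈ [19/41, 27/41) → index 5
j=7: u_7=41/60 ∈ [28/41, 35/41) → index 7
j=8: u_8=511/660 ∈ [28/41, 35/41) → index 7
j=9: u_9=571/660 ∈ [35/41, 36/41) → index 8
j=10: u_10=631/660 ∈ [36/41, 1) → index 9

0 1 1 2 4 5 5 7 7 8 9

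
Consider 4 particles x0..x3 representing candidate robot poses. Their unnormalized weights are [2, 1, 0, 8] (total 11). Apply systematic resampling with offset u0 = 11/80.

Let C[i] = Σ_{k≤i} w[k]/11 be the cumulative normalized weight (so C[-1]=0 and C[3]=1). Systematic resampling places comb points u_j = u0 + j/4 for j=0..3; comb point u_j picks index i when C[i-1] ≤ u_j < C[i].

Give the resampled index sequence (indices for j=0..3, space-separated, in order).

0 3 3 3

C = [2/11, 3/11, 3/11, 1]
j=0: u_0=11/80 ∈ [0, 2/11) → index 0
j=1: u_1=31/80 ∈ [3/11, 1) → index 3
j=2: u_2=51/80 ∈ [3/11, 1) → index 3
j=3: u_3=71/80 ∈ [3/11, 1) → index 3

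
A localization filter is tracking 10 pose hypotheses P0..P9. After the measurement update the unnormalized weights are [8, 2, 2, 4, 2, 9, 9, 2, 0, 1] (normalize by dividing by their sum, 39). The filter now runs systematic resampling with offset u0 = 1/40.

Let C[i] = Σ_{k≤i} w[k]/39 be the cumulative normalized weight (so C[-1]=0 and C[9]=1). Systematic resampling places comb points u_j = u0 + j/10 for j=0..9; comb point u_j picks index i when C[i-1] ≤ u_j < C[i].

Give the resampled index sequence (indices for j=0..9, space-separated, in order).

0 0 1 3 4 5 5 6 6 7

C = [8/39, 10/39, 4/13, 16/39, 6/13, 9/13, 12/13, 38/39, 38/39, 1]
j=0: u_0=1/40 ∈ [0, 8/39) → index 0
j=1: u_1=1/8 ∈ [0, 8/39) → index 0
j=2: u_2=9/40 ∈ [8/39, 10/39) → index 1
j=3: u_3=13/40 ∈ [4/13, 16/39) → index 3
j=4: u_4=17/40 ∈ [16/39, 6/13) → index 4
j=5: u_5=21/40 ∈ [6/13, 9/13) → index 5
j=6: u_6=5/8 ∈ [6/13, 9/13) → index 5
j=7: u_7=29/40 ∈ [9/13, 12/13) → index 6
j=8: u_8=33/40 ∈ [9/13, 12/13) → index 6
j=9: u_9=37/40 ∈ [12/13, 38/39) → index 7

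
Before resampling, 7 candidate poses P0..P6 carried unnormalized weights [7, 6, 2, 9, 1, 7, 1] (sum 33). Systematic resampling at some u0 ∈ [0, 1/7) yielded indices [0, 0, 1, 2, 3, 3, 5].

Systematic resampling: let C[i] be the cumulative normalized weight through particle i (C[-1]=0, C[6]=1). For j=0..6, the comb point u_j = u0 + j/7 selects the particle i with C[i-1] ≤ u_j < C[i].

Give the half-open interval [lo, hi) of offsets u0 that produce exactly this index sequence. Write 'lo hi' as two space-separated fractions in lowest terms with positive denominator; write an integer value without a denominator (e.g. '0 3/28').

0 1/77

C = [7/33, 13/33, 5/11, 8/11, 25/33, 32/33, 1]
j=0 picked index 0: u0 ∈ [0, 7/33)
j=1 picked index 0: u0 ∈ [-1/7, 16/231)
j=2 picked index 1: u0 ∈ [-17/231, 25/231)
j=3 picked index 2: u0 ∈ [-8/231, 2/77)
j=4 picked index 3: u0 ∈ [-9/77, 12/77)
j=5 picked index 3: u0 ∈ [-20/77, 1/77)
j=6 picked index 5: u0 ∈ [-23/231, 26/231)
intersection: [0, 1/77)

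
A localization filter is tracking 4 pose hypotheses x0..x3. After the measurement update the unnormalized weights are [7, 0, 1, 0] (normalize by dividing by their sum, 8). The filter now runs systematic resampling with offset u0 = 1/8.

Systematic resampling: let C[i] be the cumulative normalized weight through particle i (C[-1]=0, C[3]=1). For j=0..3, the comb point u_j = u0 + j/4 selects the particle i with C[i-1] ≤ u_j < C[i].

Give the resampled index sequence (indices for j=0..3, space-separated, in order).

C = [7/8, 7/8, 1, 1]
j=0: u_0=1/8 ∈ [0, 7/8) → index 0
j=1: u_1=3/8 ∈ [0, 7/8) → index 0
j=2: u_2=5/8 ∈ [0, 7/8) → index 0
j=3: u_3=7/8 ∈ [7/8, 1) → index 2

0 0 0 2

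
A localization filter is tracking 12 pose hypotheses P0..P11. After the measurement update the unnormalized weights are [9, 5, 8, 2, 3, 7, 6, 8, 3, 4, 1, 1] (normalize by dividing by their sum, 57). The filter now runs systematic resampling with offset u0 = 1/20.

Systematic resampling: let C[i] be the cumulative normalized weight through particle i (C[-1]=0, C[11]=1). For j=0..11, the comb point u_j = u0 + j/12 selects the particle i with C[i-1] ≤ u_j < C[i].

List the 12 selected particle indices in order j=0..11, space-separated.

0 0 1 2 2 4 5 6 7 7 8 10

C = [3/19, 14/57, 22/57, 8/19, 9/19, 34/57, 40/57, 16/19, 17/19, 55/57, 56/57, 1]
j=0: u_0=1/20 ∈ [0, 3/19) → index 0
j=1: u_1=2/15 ∈ [0, 3/19) → index 0
j=2: u_2=13/60 ∈ [3/19, 14/57) → index 1
j=3: u_3=3/10 ∈ [14/57, 22/57) → index 2
j=4: u_4=23/60 ∈ [14/57, 22/57) → index 2
j=5: u_5=7/15 ∈ [8/19, 9/19) → index 4
j=6: u_6=11/20 ∈ [9/19, 34/57) → index 5
j=7: u_7=19/30 ∈ [34/57, 40/57) → index 6
j=8: u_8=43/60 ∈ [40/57, 16/19) → index 7
j=9: u_9=4/5 ∈ [40/57, 16/19) → index 7
j=10: u_10=53/60 ∈ [16/19, 17/19) → index 8
j=11: u_11=29/30 ∈ [55/57, 56/57) → index 10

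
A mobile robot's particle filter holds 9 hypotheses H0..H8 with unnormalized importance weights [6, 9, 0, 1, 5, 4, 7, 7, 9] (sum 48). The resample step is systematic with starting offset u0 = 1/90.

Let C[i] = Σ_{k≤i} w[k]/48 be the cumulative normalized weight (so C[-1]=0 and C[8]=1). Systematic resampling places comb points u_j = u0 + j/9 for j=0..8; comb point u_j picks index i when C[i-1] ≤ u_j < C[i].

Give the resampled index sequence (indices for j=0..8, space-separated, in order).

C = [1/8, 5/16, 5/16, 1/3, 7/16, 25/48, 2/3, 13/16, 1]
j=0: u_0=1/90 ∈ [0, 1/8) → index 0
j=1: u_1=11/90 ∈ [0, 1/8) → index 0
j=2: u_2=7/30 ∈ [1/8, 5/16) → index 1
j=3: u_3=31/90 ∈ [1/3, 7/16) → index 4
j=4: u_4=41/90 ∈ [7/16, 25/48) → index 5
j=5: u_5=17/30 ∈ [25/48, 2/3) → index 6
j=6: u_6=61/90 ∈ [2/3, 13/16) → index 7
j=7: u_7=71/90 ∈ [2/3, 13/16) → index 7
j=8: u_8=9/10 ∈ [13/16, 1) → index 8

0 0 1 4 5 6 7 7 8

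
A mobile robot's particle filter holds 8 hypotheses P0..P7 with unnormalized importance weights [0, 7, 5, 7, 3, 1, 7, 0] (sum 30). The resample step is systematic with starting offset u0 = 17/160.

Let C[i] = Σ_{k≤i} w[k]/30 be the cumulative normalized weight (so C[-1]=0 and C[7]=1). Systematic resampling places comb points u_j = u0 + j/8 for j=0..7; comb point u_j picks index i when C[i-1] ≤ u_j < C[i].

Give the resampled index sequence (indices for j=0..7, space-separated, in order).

C = [0, 7/30, 2/5, 19/30, 11/15, 23/30, 1, 1]
j=0: u_0=17/160 ∈ [0, 7/30) → index 1
j=1: u_1=37/160 ∈ [0, 7/30) → index 1
j=2: u_2=57/160 ∈ [7/30, 2/5) → index 2
j=3: u_3=77/160 ∈ [2/5, 19/30) → index 3
j=4: u_4=97/160 ∈ [2/5, 19/30) → index 3
j=5: u_5=117/160 ∈ [19/30, 11/15) → index 4
j=6: u_6=137/160 ∈ [23/30, 1) → index 6
j=7: u_7=157/160 ∈ [23/30, 1) → index 6

1 1 2 3 3 4 6 6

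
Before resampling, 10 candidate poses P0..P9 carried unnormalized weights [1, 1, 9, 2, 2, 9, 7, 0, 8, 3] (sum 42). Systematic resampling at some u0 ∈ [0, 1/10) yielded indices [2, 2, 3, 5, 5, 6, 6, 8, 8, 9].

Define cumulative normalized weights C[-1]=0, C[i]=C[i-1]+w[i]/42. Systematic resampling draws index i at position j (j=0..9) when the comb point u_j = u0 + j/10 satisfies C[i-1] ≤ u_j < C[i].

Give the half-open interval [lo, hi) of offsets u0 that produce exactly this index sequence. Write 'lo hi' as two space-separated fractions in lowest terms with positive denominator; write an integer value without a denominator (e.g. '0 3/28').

1/14 1/10

C = [1/42, 1/21, 11/42, 13/42, 5/14, 4/7, 31/42, 31/42, 13/14, 1]
j=0 picked index 2: u0 ∈ [1/21, 11/42)
j=1 picked index 2: u0 ∈ [-11/210, 17/105)
j=2 picked index 3: u0 ∈ [13/210, 23/210)
j=3 picked index 5: u0 ∈ [2/35, 19/70)
j=4 picked index 5: u0 ∈ [-3/70, 6/35)
j=5 picked index 6: u0 ∈ [1/14, 5/21)
j=6 picked index 6: u0 ∈ [-1/35, 29/210)
j=7 picked index 8: u0 ∈ [4/105, 8/35)
j=8 picked index 8: u0 ∈ [-13/210, 9/70)
j=9 picked index 9: u0 ∈ [1/35, 1/10)
intersection: [1/14, 1/10)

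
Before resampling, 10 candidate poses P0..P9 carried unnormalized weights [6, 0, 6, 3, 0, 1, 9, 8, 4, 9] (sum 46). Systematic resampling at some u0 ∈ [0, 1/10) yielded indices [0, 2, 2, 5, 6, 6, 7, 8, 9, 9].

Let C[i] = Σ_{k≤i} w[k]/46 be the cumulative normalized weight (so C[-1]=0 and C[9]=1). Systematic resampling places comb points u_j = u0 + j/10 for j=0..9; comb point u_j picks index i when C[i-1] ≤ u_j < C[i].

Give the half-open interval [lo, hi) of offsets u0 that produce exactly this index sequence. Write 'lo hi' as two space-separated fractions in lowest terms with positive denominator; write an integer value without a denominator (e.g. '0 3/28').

7/230 1/23

C = [3/23, 3/23, 6/23, 15/46, 15/46, 8/23, 25/46, 33/46, 37/46, 1]
j=0 picked index 0: u0 ∈ [0, 3/23)
j=1 picked index 2: u0 ∈ [7/230, 37/230)
j=2 picked index 2: u0 ∈ [-8/115, 7/115)
j=3 picked index 5: u0 ∈ [3/115, 11/230)
j=4 picked index 6: u0 ∈ [-6/115, 33/230)
j=5 picked index 6: u0 ∈ [-7/46, 1/23)
j=6 picked index 7: u0 ∈ [-13/230, 27/230)
j=7 picked index 8: u0 ∈ [2/115, 12/115)
j=8 picked index 9: u0 ∈ [1/230, 1/5)
j=9 picked index 9: u0 ∈ [-11/115, 1/10)
intersection: [7/230, 1/23)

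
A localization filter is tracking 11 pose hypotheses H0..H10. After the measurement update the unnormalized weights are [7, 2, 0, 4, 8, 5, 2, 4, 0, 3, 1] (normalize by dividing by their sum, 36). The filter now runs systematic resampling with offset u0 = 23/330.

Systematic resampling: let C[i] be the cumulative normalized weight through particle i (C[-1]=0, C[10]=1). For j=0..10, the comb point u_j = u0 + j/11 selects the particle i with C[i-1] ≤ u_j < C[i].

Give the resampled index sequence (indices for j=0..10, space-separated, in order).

0 0 3 3 4 4 5 5 7 7 10

C = [7/36, 1/4, 1/4, 13/36, 7/12, 13/18, 7/9, 8/9, 8/9, 35/36, 1]
j=0: u_0=23/330 ∈ [0, 7/36) → index 0
j=1: u_1=53/330 ∈ [0, 7/36) → index 0
j=2: u_2=83/330 ∈ [1/4, 13/36) → index 3
j=3: u_3=113/330 ∈ [1/4, 13/36) → index 3
j=4: u_4=13/30 ∈ [13/36, 7/12) → index 4
j=5: u_5=173/330 ∈ [13/36, 7/12) → index 4
j=6: u_6=203/330 ∈ [7/12, 13/18) → index 5
j=7: u_7=233/330 ∈ [7/12, 13/18) → index 5
j=8: u_8=263/330 ∈ [7/9, 8/9) → index 7
j=9: u_9=293/330 ∈ [7/9, 8/9) → index 7
j=10: u_10=323/330 ∈ [35/36, 1) → index 10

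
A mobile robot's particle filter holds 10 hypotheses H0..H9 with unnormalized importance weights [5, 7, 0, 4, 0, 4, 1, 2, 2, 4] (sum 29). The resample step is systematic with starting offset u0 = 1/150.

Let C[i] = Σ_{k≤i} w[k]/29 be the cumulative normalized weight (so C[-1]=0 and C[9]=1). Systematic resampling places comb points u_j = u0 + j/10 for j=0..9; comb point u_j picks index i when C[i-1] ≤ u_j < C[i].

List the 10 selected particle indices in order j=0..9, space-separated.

C = [5/29, 12/29, 12/29, 16/29, 16/29, 20/29, 21/29, 23/29, 25/29, 1]
j=0: u_0=1/150 ∈ [0, 5/29) → index 0
j=1: u_1=8/75 ∈ [0, 5/29) → index 0
j=2: u_2=31/150 ∈ [5/29, 12/29) → index 1
j=3: u_3=23/75 ∈ [5/29, 12/29) → index 1
j=4: u_4=61/150 ∈ [5/29, 12/29) → index 1
j=5: u_5=38/75 ∈ [12/29, 16/29) → index 3
j=6: u_6=91/150 ∈ [16/29, 20/29) → index 5
j=7: u_7=53/75 ∈ [20/29, 21/29) → index 6
j=8: u_8=121/150 ∈ [23/29, 25/29) → index 8
j=9: u_9=68/75 ∈ [25/29, 1) → index 9

0 0 1 1 1 3 5 6 8 9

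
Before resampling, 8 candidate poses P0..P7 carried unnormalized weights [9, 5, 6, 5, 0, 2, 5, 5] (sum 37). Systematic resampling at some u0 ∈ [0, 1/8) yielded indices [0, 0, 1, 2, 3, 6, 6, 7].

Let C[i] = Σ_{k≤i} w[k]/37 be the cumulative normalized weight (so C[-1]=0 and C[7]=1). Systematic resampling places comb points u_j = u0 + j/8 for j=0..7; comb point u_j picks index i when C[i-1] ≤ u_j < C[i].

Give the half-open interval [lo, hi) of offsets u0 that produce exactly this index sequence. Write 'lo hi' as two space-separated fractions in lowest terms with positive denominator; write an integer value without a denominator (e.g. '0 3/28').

C = [9/37, 14/37, 20/37, 25/37, 25/37, 27/37, 32/37, 1]
j=0 picked index 0: u0 ∈ [0, 9/37)
j=1 picked index 0: u0 ∈ [-1/8, 35/296)
j=2 picked index 1: u0 ∈ [-1/148, 19/148)
j=3 picked index 2: u0 ∈ [1/296, 49/296)
j=4 picked index 3: u0 ∈ [3/74, 13/74)
j=5 picked index 6: u0 ∈ [31/296, 71/296)
j=6 picked index 6: u0 ∈ [-3/148, 17/148)
j=7 picked index 7: u0 ∈ [-3/296, 1/8)
intersection: [31/296, 17/148)

31/296 17/148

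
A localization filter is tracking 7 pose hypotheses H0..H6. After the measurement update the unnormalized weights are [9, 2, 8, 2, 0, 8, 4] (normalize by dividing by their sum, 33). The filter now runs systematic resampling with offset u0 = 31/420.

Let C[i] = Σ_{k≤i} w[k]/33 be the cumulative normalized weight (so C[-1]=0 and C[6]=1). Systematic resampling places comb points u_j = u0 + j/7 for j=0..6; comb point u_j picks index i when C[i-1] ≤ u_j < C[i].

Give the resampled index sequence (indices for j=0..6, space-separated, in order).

0 0 2 2 5 5 6

C = [3/11, 1/3, 19/33, 7/11, 7/11, 29/33, 1]
j=0: u_0=31/420 ∈ [0, 3/11) → index 0
j=1: u_1=13/60 ∈ [0, 3/11) → index 0
j=2: u_2=151/420 ∈ [1/3, 19/33) → index 2
j=3: u_3=211/420 ∈ [1/3, 19/33) → index 2
j=4: u_4=271/420 ∈ [7/11, 29/33) → index 5
j=5: u_5=331/420 ∈ [7/11, 29/33) → index 5
j=6: u_6=391/420 ∈ [29/33, 1) → index 6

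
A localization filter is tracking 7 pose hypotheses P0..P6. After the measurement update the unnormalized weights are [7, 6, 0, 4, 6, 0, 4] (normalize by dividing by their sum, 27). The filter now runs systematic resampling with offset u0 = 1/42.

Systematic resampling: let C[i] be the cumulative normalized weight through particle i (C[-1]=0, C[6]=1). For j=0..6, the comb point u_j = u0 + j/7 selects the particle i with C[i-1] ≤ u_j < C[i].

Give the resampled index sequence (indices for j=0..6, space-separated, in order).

0 0 1 1 3 4 6

C = [7/27, 13/27, 13/27, 17/27, 23/27, 23/27, 1]
j=0: u_0=1/42 ∈ [0, 7/27) → index 0
j=1: u_1=1/6 ∈ [0, 7/27) → index 0
j=2: u_2=13/42 ∈ [7/27, 13/27) → index 1
j=3: u_3=19/42 ∈ [7/27, 13/27) → index 1
j=4: u_4=25/42 ∈ [13/27, 17/27) → index 3
j=5: u_5=31/42 ∈ [17/27, 23/27) → index 4
j=6: u_6=37/42 ∈ [23/27, 1) → index 6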